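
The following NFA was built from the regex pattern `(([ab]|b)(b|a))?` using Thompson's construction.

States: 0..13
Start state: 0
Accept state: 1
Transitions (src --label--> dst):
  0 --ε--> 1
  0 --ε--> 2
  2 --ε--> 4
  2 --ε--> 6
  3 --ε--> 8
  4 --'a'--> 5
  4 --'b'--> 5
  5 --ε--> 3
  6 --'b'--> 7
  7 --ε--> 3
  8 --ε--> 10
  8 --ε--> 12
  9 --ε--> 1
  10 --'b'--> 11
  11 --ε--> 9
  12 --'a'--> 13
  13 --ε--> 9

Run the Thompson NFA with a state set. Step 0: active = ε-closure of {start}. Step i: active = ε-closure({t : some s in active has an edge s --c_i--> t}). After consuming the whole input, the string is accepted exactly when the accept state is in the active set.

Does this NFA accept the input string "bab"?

Answer: REJECT

Steps:
start: ε-closure({0}) = {0,1,2,4,6}
'b' @ 1: {3,5,7,8,10,12}
'a' @ 2: {1,9,13}  [accepting]
'b' @ 3: {}  — no active states
after full input: {}  (accept=1 not in)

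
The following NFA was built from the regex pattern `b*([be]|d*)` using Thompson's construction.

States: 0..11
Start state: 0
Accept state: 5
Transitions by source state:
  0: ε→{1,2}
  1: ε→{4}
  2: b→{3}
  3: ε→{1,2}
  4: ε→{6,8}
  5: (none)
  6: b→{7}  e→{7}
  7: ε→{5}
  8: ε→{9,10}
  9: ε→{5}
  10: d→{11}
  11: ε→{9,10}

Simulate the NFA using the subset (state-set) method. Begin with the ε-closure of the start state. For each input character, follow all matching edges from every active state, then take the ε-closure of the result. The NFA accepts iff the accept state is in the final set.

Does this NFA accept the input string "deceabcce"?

initial (ε-close {0}): {0,1,2,4,5,6,8,9,10}
'd' @ 1: {5,9,10,11}  (accept∈set)
'e' @ 2: {}  — state set empty
rest 'ceabcce' ignored (set empty)
after full input: {}  (accept=5 not in)

Answer: REJECT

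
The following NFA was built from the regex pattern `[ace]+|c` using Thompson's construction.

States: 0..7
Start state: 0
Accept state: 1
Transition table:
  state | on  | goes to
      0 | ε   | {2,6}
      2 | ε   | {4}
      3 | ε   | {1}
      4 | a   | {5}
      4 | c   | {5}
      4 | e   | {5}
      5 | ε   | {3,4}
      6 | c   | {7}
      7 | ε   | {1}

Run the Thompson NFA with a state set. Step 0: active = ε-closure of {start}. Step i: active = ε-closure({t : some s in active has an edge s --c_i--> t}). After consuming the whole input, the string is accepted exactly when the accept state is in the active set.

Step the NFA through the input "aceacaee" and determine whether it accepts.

Answer: ACCEPT

Trace:
start: ε-closure({0}) = {0,2,4,6}
'a' @ 1: {1,3,4,5}  (accept∈set)
'c' @ 2: {1,3,4,5}  (accept∈set)
'e' @ 3: {1,3,4,5}  (accept∈set)
'a' @ 4: {1,3,4,5}  (accept∈set)
'c' @ 5: {1,3,4,5}  (accept∈set)
'a' @ 6: {1,3,4,5}  (accept∈set)
'e' @ 7: {1,3,4,5}  (accept∈set)
'e' @ 8: {1,3,4,5}  (accept∈set)
final: {1,3,4,5}; accept 1 in set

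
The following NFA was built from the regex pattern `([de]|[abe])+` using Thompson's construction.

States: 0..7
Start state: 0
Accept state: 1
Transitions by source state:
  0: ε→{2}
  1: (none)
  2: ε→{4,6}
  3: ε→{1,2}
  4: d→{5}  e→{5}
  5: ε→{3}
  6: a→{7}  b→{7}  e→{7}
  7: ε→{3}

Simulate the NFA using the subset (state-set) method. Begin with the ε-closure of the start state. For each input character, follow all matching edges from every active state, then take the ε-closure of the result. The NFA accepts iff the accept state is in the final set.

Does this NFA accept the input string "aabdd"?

S₀ = ε-closure({0}) = {0,2,4,6}
'a' @ 1: {1,2,3,4,6,7}  (accept∈set)
'a' @ 2: {1,2,3,4,6,7}  (accept∈set)
'b' @ 3: {1,2,3,4,6,7}  (accept∈set)
'd' @ 4: {1,2,3,4,5,6}  (accept∈set)
'd' @ 5: {1,2,3,4,5,6}  (accept∈set)
after full input: {1,2,3,4,5,6}  (accept=1 in)

Answer: ACCEPT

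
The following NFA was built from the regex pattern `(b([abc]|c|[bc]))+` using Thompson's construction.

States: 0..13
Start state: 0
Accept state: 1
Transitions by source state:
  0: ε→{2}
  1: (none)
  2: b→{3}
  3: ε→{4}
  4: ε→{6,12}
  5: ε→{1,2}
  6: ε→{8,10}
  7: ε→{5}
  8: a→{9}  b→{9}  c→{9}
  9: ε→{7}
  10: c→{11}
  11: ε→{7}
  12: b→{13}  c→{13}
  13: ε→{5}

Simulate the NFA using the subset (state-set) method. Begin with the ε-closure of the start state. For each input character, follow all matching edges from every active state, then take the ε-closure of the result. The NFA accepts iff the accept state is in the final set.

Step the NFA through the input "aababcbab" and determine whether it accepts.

initial (ε-close {0}): {0,2}
'a' @ 1: {}  — dead — no transitions
rest 'ababcbab' ignored (set empty)
after full input: {}  (accept=1 not in)

Answer: REJECT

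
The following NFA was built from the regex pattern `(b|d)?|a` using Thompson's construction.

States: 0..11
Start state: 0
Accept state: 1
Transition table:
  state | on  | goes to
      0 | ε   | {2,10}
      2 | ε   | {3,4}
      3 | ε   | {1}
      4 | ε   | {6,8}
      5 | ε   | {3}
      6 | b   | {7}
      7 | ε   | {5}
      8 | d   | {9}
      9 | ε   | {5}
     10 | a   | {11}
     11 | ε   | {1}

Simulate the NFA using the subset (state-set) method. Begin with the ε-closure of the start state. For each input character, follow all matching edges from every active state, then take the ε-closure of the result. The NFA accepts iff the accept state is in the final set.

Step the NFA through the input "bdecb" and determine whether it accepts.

start: ε-closure({0}) = {0,1,2,3,4,6,8,10}
'b' @ 1: {1,3,5,7}  (accept∈set)
'd' @ 2: {}  — dead — no transitions
rest 'ecb' ignored (set empty)
final: {}; accept 1 not in set

Answer: REJECT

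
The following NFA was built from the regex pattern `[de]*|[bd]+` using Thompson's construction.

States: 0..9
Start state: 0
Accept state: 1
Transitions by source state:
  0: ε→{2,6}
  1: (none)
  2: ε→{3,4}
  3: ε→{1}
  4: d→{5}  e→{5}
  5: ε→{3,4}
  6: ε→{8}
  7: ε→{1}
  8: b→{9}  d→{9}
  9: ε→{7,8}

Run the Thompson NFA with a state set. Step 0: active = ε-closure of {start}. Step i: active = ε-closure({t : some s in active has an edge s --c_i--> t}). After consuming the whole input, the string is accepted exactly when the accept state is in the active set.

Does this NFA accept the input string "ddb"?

Answer: ACCEPT

Trace:
initial (ε-close {0}): {0,1,2,3,4,6,8}
'd' @ 1: {1,3,4,5,7,8,9}  (accept∈set)
'd' @ 2: {1,3,4,5,7,8,9}  (accept∈set)
'b' @ 3: {1,7,8,9}  (accept∈set)
final: {1,7,8,9}; accept 1 in set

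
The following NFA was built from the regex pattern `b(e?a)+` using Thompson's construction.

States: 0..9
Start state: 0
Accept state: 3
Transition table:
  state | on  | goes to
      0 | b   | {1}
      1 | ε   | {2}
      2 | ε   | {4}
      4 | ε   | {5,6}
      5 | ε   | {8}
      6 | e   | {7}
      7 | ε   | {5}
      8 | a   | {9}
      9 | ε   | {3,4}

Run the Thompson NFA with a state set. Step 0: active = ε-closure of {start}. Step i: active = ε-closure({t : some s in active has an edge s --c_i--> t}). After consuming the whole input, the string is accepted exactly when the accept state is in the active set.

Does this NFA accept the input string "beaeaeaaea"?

Answer: ACCEPT

Trace:
initial (ε-close {0}): {0}
'b' @ 1: {1,2,4,5,6,8}
'e' @ 2: {5,7,8}
'a' @ 3: {3,4,5,6,8,9}  [accepting]
'e' @ 4: {5,7,8}
'a' @ 5: {3,4,5,6,8,9}  [accepting]
'e' @ 6: {5,7,8}
'a' @ 7: {3,4,5,6,8,9}  [accepting]
'a' @ 8: {3,4,5,6,8,9}  [accepting]
'e' @ 9: {5,7,8}
'a' @ 10: {3,4,5,6,8,9}  [accepting]
after full input: {3,4,5,6,8,9}  (accept=3 in)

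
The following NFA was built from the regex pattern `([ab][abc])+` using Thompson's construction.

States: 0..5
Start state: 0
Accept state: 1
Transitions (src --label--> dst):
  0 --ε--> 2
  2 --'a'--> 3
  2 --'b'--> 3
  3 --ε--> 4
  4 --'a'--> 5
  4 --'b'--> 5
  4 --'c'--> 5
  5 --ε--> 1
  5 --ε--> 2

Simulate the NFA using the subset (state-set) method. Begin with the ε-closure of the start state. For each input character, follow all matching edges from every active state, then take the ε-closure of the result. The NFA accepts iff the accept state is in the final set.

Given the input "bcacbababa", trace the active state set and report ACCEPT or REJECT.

Answer: ACCEPT

Steps:
S₀ = ε-closure({0}) = {0,2}
'b' @ 1: {3,4}
'c' @ 2: {1,2,5}  ✓accept
'a' @ 3: {3,4}
'c' @ 4: {1,2,5}  ✓accept
'b' @ 5: {3,4}
'a' @ 6: {1,2,5}  ✓accept
'b' @ 7: {3,4}
'a' @ 8: {1,2,5}  ✓accept
'b' @ 9: {3,4}
'a' @ 10: {1,2,5}  ✓accept
final: {1,2,5}; accept 1 in set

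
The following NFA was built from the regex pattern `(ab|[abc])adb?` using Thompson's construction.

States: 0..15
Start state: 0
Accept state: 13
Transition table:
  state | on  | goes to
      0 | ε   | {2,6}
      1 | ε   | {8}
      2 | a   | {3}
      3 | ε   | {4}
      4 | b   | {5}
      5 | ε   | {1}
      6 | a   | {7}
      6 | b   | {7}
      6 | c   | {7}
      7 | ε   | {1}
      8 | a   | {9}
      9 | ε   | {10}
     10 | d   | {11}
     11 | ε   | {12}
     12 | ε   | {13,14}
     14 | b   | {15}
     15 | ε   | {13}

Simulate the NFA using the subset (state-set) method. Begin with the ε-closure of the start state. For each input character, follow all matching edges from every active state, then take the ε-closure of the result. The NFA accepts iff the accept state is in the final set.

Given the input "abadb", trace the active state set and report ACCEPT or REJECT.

start: ε-closure({0}) = {0,2,6}
'a' @ 1: {1,3,4,7,8}
'b' @ 2: {1,5,8}
'a' @ 3: {9,10}
'd' @ 4: {11,12,13,14}  (accept∈set)
'b' @ 5: {13,15}  (accept∈set)
final: {13,15}; accept 13 in set

Answer: ACCEPT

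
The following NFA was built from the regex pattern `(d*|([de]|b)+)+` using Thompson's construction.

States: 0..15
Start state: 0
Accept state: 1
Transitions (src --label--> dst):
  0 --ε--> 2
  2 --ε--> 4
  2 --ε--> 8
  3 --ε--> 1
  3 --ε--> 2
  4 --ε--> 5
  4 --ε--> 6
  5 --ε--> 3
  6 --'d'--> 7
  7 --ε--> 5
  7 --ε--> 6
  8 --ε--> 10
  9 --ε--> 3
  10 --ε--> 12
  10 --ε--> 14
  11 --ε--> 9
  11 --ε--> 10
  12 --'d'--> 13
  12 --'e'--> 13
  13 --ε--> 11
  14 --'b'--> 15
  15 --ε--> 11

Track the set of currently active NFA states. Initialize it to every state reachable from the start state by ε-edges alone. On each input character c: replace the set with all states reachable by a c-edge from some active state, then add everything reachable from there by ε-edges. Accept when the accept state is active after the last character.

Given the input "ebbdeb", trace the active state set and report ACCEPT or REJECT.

initial (ε-close {0}): {0,1,2,3,4,5,6,8,10,12,14}
'e' @ 1: {1,2,3,4,5,6,8,9,10,11,12,13,14}  (accept∈set)
'b' @ 2: {1,2,3,4,5,6,8,9,10,11,12,14,15}  (accept∈set)
'b' @ 3: {1,2,3,4,5,6,8,9,10,11,12,14,15}  (accept∈set)
'd' @ 4: {1,2,3,4,5,6,7,8,9,10,11,12,13,14}  (accept∈set)
'e' @ 5: {1,2,3,4,5,6,8,9,10,11,12,13,14}  (accept∈set)
'b' @ 6: {1,2,3,4,5,6,8,9,10,11,12,14,15}  (accept∈set)
end set {1,2,3,4,5,6,8,9,10,11,12,14,15} — state 1 in

Answer: ACCEPT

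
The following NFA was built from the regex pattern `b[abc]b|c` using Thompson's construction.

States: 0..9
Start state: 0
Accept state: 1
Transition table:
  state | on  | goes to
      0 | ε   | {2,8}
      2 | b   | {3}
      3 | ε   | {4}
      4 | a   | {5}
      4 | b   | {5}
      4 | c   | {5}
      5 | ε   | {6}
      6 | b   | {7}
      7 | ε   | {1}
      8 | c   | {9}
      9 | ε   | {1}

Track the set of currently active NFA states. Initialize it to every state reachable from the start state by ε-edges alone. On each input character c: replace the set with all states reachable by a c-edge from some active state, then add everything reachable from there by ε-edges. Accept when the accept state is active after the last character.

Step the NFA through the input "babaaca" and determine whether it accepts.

Answer: REJECT

Derivation:
S₀ = ε-closure({0}) = {0,2,8}
'b' @ 1: {3,4}
'a' @ 2: {5,6}
'b' @ 3: {1,7}  (accept∈set)
'a' @ 4: {}  — dead — no transitions
rest 'aca' ignored (set empty)
final: {}; accept 1 not in set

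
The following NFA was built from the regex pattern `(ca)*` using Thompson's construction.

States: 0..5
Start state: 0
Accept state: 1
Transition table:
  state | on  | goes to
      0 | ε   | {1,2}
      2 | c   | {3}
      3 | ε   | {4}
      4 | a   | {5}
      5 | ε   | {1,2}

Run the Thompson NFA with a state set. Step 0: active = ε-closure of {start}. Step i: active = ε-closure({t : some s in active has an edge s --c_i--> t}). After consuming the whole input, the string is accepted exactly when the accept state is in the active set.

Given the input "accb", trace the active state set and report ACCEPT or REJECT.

start: ε-closure({0}) = {0,1,2}
'a' @ 1: {}  — state set empty
rest 'ccb' ignored (set empty)
end set {} — state 1 not in

Answer: REJECT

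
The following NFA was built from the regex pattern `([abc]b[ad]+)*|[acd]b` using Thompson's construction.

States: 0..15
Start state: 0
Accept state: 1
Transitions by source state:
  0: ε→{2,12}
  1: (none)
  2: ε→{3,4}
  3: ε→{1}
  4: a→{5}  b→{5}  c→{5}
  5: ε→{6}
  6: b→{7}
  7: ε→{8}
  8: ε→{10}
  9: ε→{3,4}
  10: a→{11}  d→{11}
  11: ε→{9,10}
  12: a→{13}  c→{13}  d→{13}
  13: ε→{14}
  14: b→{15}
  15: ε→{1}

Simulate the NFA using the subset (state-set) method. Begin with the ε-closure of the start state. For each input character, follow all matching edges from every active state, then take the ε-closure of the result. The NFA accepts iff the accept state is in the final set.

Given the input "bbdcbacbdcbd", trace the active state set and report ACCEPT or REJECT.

Answer: ACCEPT

Steps:
initial (ε-close {0}): {0,1,2,3,4,12}
'b' @ 1: {5,6}
'b' @ 2: {7,8,10}
'd' @ 3: {1,3,4,9,10,11}  ✓accept
'c' @ 4: {5,6}
'b' @ 5: {7,8,10}
'a' @ 6: {1,3,4,9,10,11}  ✓accept
'c' @ 7: {5,6}
'b' @ 8: {7,8,10}
'd' @ 9: {1,3,4,9,10,11}  ✓accept
'c' @ 10: {5,6}
'b' @ 11: {7,8,10}
'd' @ 12: {1,3,4,9,10,11}  ✓accept
end set {1,3,4,9,10,11} — state 1 in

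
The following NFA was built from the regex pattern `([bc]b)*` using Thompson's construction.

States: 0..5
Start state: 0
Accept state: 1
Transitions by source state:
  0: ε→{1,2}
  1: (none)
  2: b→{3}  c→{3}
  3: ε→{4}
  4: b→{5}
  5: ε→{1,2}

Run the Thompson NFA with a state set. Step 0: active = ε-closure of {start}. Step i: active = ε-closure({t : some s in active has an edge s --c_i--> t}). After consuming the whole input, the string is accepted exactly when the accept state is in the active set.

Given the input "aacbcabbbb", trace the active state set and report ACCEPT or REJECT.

start: ε-closure({0}) = {0,1,2}
'a' @ 1: {}  — no active states
rest 'acbcabbbb' ignored (set empty)
final: {}; accept 1 not in set

Answer: REJECT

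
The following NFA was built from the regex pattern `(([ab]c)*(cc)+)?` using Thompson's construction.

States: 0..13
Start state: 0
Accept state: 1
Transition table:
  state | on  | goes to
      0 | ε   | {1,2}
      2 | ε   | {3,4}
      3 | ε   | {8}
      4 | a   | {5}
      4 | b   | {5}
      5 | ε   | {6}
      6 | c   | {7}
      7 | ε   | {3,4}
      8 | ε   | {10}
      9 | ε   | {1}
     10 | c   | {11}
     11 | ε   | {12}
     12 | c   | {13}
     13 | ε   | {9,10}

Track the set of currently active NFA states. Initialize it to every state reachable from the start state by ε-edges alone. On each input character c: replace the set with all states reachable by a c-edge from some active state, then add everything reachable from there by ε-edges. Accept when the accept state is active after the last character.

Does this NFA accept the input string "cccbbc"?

Answer: REJECT

Derivation:
initial (ε-close {0}): {0,1,2,3,4,8,10}
'c' @ 1: {11,12}
'c' @ 2: {1,9,10,13}  (accept∈set)
'c' @ 3: {11,12}
'b' @ 4: {}  — dead — no transitions
rest 'bc' ignored (set empty)
end set {} — state 1 not in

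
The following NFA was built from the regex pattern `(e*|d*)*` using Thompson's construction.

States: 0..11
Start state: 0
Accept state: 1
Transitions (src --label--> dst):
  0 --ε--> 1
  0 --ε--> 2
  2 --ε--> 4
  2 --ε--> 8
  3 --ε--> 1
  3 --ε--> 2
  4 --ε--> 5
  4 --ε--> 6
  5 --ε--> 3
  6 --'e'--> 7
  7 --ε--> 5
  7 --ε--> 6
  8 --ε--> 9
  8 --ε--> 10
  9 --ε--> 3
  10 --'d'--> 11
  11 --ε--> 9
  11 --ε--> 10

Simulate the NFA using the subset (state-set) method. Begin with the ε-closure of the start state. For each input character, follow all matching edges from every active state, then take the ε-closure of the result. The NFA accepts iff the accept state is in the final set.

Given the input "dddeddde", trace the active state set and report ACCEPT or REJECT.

S₀ = ε-closure({0}) = {0,1,2,3,4,5,6,8,9,10}
'd' @ 1: {1,2,3,4,5,6,8,9,10,11}  (accept∈set)
'd' @ 2: {1,2,3,4,5,6,8,9,10,11}  (accept∈set)
'd' @ 3: {1,2,3,4,5,6,8,9,10,11}  (accept∈set)
'e' @ 4: {1,2,3,4,5,6,7,8,9,10}  (accept∈set)
'd' @ 5: {1,2,3,4,5,6,8,9,10,11}  (accept∈set)
'd' @ 6: {1,2,3,4,5,6,8,9,10,11}  (accept∈set)
'd' @ 7: {1,2,3,4,5,6,8,9,10,11}  (accept∈set)
'e' @ 8: {1,2,3,4,5,6,7,8,9,10}  (accept∈set)
end set {1,2,3,4,5,6,7,8,9,10} — state 1 in

Answer: ACCEPT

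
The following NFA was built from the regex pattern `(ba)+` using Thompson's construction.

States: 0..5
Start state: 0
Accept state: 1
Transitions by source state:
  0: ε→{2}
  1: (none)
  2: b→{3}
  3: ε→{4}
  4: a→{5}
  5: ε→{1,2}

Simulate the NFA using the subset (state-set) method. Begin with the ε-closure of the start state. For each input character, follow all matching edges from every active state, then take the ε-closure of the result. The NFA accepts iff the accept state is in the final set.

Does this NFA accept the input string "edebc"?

Answer: REJECT

Steps:
S₀ = ε-closure({0}) = {0,2}
'e' @ 1: {}  — dead — no transitions
rest 'debc' ignored (set empty)
end set {} — state 1 not in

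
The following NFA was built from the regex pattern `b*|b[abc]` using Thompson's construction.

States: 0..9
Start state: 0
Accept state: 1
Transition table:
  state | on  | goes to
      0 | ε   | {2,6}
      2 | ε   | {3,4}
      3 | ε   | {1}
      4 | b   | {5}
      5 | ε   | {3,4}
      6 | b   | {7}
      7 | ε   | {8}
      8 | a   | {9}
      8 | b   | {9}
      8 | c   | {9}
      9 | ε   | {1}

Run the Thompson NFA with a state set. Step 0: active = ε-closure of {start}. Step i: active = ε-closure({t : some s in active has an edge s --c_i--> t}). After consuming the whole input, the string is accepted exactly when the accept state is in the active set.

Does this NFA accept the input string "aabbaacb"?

Answer: REJECT

Steps:
initial (ε-close {0}): {0,1,2,3,4,6}
'a' @ 1: {}  — no active states
rest 'abbaacb' ignored (set empty)
final: {}; accept 1 not in set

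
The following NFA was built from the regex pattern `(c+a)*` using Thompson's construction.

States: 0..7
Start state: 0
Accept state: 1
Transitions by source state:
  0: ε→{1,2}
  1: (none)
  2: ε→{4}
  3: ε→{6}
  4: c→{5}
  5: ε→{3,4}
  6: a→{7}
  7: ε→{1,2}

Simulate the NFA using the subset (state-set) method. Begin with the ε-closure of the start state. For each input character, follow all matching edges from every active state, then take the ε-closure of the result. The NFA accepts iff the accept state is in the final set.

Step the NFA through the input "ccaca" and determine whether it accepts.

start: ε-closure({0}) = {0,1,2,4}
'c' @ 1: {3,4,5,6}
'c' @ 2: {3,4,5,6}
'a' @ 3: {1,2,4,7}  ✓accept
'c' @ 4: {3,4,5,6}
'a' @ 5: {1,2,4,7}  ✓accept
end set {1,2,4,7} — state 1 in

Answer: ACCEPT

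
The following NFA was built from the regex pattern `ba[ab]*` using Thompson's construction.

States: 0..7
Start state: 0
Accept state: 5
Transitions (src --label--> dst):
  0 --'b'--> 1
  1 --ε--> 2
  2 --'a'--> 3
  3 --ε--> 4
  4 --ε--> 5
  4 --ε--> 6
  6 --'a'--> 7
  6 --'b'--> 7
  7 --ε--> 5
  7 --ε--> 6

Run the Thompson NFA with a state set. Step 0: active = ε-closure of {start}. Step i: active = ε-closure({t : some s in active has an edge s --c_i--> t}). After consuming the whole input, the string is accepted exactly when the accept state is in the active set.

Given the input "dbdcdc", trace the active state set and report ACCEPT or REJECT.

Answer: REJECT

Derivation:
S₀ = ε-closure({0}) = {0}
'd' @ 1: {}  — dead — no transitions
rest 'bdcdc' ignored (set empty)
final: {}; accept 5 not in set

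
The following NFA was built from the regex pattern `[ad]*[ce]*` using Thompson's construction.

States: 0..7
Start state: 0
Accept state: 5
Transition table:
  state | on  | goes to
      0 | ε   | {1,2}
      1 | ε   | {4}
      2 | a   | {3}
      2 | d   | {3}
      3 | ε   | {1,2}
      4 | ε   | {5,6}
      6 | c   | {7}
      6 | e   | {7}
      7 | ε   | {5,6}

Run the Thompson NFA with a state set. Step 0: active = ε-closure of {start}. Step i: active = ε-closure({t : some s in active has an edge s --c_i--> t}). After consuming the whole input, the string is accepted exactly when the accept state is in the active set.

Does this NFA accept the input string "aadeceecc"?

Answer: ACCEPT

Steps:
start: ε-closure({0}) = {0,1,2,4,5,6}
'a' @ 1: {1,2,3,4,5,6}  ✓accept
'a' @ 2: {1,2,3,4,5,6}  ✓accept
'd' @ 3: {1,2,3,4,5,6}  ✓accept
'e' @ 4: {5,6,7}  ✓accept
'c' @ 5: {5,6,7}  ✓accept
'e' @ 6: {5,6,7}  ✓accept
'e' @ 7: {5,6,7}  ✓accept
'c' @ 8: {5,6,7}  ✓accept
'c' @ 9: {5,6,7}  ✓accept
after full input: {5,6,7}  (accept=5 in)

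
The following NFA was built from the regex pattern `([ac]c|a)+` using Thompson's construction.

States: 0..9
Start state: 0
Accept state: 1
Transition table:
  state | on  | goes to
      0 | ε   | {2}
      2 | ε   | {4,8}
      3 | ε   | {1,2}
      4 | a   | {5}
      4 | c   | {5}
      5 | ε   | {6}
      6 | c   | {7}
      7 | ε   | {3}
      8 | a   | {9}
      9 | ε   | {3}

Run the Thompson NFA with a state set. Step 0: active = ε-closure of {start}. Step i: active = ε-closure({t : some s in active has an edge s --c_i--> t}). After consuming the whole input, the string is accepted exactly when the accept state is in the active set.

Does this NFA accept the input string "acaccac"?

start: ε-closure({0}) = {0,2,4,8}
'a' @ 1: {1,2,3,4,5,6,8,9}  (accept∈set)
'c' @ 2: {1,2,3,4,5,6,7,8}  (accept∈set)
'a' @ 3: {1,2,3,4,5,6,8,9}  (accept∈set)
'c' @ 4: {1,2,3,4,5,6,7,8}  (accept∈set)
'c' @ 5: {1,2,3,4,5,6,7,8}  (accept∈set)
'a' @ 6: {1,2,3,4,5,6,8,9}  (accept∈set)
'c' @ 7: {1,2,3,4,5,6,7,8}  (accept∈set)
final: {1,2,3,4,5,6,7,8}; accept 1 in set

Answer: ACCEPT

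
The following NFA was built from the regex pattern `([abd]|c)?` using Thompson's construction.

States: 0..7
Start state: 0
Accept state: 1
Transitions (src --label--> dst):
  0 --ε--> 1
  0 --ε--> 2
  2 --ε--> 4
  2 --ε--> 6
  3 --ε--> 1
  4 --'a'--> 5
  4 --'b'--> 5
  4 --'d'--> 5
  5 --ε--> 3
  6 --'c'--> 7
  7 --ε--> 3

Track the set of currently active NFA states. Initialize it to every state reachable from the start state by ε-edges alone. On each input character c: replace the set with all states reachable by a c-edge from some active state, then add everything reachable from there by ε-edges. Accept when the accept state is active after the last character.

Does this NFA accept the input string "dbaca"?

Answer: REJECT

Derivation:
start: ε-closure({0}) = {0,1,2,4,6}
'd' @ 1: {1,3,5}  ✓accept
'b' @ 2: {}  — no active states
rest 'aca' ignored (set empty)
end set {} — state 1 not in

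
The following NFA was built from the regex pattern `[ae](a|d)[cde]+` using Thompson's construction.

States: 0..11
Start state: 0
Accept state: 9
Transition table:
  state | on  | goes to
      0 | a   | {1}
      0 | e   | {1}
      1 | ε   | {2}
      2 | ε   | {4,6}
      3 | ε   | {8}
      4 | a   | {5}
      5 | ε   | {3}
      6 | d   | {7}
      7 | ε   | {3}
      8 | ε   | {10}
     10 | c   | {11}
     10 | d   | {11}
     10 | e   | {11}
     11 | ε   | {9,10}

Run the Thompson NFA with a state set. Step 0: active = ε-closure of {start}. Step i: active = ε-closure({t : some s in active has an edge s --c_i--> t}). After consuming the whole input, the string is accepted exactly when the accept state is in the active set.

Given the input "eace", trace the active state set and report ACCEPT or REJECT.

Answer: ACCEPT

Steps:
initial (ε-close {0}): {0}
'e' @ 1: {1,2,4,6}
'a' @ 2: {3,5,8,10}
'c' @ 3: {9,10,11}  ✓accept
'e' @ 4: {9,10,11}  ✓accept
after full input: {9,10,11}  (accept=9 in)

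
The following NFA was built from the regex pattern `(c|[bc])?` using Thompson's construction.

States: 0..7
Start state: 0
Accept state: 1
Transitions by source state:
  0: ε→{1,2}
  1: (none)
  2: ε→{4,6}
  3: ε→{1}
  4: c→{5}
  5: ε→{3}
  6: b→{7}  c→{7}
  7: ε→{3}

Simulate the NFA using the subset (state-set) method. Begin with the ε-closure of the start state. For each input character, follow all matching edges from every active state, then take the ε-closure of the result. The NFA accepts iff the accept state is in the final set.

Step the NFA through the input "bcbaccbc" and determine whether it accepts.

Answer: REJECT

Derivation:
start: ε-closure({0}) = {0,1,2,4,6}
'b' @ 1: {1,3,7}  [accepting]
'c' @ 2: {}  — state set empty
rest 'baccbc' ignored (set empty)
after full input: {}  (accept=1 not in)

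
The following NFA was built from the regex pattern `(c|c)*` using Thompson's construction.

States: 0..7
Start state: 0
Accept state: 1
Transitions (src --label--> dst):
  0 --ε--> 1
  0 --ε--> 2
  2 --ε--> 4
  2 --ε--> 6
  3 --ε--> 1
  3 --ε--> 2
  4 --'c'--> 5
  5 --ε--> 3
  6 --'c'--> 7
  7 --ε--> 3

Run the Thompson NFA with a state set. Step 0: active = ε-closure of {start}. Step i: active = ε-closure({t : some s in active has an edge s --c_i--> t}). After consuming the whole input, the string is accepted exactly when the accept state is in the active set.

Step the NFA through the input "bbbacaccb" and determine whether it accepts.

Answer: REJECT

Trace:
initial (ε-close {0}): {0,1,2,4,6}
'b' @ 1: {}  — no active states
rest 'bbacaccb' ignored (set empty)
final: {}; accept 1 not in set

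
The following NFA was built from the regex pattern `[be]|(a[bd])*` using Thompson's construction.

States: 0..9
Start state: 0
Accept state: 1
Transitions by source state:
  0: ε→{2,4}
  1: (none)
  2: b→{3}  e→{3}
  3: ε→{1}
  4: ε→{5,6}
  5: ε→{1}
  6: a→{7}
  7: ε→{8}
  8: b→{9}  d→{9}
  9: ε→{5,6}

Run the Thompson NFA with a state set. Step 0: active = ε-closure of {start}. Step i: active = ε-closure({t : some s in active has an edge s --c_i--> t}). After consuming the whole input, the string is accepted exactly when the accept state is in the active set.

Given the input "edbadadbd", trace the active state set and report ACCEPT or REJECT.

initial (ε-close {0}): {0,1,2,4,5,6}
'e' @ 1: {1,3}  (accept∈set)
'd' @ 2: {}  — dead — no transitions
rest 'badadbd' ignored (set empty)
end set {} — state 1 not in

Answer: REJECT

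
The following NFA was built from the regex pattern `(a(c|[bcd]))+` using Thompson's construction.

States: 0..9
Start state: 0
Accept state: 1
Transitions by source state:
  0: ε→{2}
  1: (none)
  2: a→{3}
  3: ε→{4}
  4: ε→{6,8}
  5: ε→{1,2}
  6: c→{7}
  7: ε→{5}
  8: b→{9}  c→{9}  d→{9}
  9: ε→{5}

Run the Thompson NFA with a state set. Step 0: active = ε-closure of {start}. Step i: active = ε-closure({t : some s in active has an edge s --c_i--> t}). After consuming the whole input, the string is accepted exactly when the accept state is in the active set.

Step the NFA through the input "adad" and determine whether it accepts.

Answer: ACCEPT

Trace:
initial (ε-close {0}): {0,2}
'a' @ 1: {3,4,6,8}
'd' @ 2: {1,2,5,9}  (accept∈set)
'a' @ 3: {3,4,6,8}
'd' @ 4: {1,2,5,9}  (accept∈set)
final: {1,2,5,9}; accept 1 in set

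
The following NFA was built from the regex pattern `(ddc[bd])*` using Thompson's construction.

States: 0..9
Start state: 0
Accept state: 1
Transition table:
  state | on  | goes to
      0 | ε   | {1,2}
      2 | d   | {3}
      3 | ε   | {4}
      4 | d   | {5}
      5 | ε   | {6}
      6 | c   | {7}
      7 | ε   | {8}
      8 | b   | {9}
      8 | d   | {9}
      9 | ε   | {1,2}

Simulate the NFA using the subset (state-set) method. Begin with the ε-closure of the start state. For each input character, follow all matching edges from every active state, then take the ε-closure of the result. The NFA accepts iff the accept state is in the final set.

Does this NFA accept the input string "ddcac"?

S₀ = ε-closure({0}) = {0,1,2}
'd' @ 1: {3,4}
'd' @ 2: {5,6}
'c' @ 3: {7,8}
'a' @ 4: {}  — no active states
rest 'c' ignored (set empty)
final: {}; accept 1 not in set

Answer: REJECT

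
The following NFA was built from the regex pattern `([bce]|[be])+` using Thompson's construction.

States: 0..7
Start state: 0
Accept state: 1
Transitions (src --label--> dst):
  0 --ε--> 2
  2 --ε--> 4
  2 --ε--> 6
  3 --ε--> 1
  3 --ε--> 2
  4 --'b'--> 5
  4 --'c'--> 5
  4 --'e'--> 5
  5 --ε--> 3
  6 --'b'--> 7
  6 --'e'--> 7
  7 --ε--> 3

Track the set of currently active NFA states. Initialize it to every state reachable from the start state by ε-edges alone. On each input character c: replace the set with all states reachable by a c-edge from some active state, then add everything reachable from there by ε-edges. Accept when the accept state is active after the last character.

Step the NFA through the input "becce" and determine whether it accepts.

initial (ε-close {0}): {0,2,4,6}
'b' @ 1: {1,2,3,4,5,6,7}  (accept∈set)
'e' @ 2: {1,2,3,4,5,6,7}  (accept∈set)
'c' @ 3: {1,2,3,4,5,6}  (accept∈set)
'c' @ 4: {1,2,3,4,5,6}  (accept∈set)
'e' @ 5: {1,2,3,4,5,6,7}  (accept∈set)
final: {1,2,3,4,5,6,7}; accept 1 in set

Answer: ACCEPT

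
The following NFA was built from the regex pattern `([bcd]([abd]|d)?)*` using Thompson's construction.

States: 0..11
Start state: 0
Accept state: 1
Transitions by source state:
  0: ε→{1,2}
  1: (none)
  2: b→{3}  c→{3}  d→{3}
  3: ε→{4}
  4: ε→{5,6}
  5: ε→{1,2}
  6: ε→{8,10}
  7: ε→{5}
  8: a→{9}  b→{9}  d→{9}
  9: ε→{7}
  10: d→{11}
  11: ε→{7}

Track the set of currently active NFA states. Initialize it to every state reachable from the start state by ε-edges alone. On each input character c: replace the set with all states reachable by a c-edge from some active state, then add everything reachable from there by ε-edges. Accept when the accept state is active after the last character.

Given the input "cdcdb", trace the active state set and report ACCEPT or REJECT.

initial (ε-close {0}): {0,1,2}
'c' @ 1: {1,2,3,4,5,6,8,10}  (accept∈set)
'd' @ 2: {1,2,3,4,5,6,7,8,9,10,11}  (accept∈set)
'c' @ 3: {1,2,3,4,5,6,8,10}  (accept∈set)
'd' @ 4: {1,2,3,4,5,6,7,8,9,10,11}  (accept∈set)
'b' @ 5: {1,2,3,4,5,6,7,8,9,10}  (accept∈set)
after full input: {1,2,3,4,5,6,7,8,9,10}  (accept=1 in)

Answer: ACCEPT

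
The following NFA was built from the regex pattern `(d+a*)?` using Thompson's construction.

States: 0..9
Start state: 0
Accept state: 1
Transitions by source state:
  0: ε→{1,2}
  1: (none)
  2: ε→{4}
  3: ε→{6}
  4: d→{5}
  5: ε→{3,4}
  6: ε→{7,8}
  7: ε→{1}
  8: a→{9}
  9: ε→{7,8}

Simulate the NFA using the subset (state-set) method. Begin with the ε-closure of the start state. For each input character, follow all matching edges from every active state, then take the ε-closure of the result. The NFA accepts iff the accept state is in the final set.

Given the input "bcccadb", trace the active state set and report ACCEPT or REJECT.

Answer: REJECT

Steps:
start: ε-closure({0}) = {0,1,2,4}
'b' @ 1: {}  — state set empty
rest 'cccadb' ignored (set empty)
final: {}; accept 1 not in set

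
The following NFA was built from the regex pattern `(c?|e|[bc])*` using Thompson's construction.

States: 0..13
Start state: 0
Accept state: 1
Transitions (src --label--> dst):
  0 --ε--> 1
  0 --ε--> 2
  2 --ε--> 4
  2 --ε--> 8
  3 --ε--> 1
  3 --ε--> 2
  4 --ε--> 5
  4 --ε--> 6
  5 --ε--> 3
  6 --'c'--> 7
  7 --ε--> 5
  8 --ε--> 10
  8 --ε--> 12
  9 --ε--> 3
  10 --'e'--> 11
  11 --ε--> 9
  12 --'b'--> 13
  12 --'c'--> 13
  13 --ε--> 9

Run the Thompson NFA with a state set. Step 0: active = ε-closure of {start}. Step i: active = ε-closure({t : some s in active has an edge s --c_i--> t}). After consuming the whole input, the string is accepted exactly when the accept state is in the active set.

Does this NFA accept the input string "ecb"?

Answer: ACCEPT

Derivation:
start: ε-closure({0}) = {0,1,2,3,4,5,6,8,10,12}
'e' @ 1: {1,2,3,4,5,6,8,9,10,11,12}  ✓accept
'c' @ 2: {1,2,3,4,5,6,7,8,9,10,12,13}  ✓accept
'b' @ 3: {1,2,3,4,5,6,8,9,10,12,13}  ✓accept
after full input: {1,2,3,4,5,6,8,9,10,12,13}  (accept=1 in)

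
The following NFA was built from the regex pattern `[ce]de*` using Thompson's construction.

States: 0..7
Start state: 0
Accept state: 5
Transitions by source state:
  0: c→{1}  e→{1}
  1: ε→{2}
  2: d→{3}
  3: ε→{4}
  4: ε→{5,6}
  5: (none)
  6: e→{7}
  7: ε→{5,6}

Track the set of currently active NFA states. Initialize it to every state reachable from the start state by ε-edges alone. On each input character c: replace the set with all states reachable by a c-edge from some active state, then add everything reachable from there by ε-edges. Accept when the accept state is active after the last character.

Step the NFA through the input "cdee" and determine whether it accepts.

start: ε-closure({0}) = {0}
'c' @ 1: {1,2}
'd' @ 2: {3,4,5,6}  ✓accept
'e' @ 3: {5,6,7}  ✓accept
'e' @ 4: {5,6,7}  ✓accept
final: {5,6,7}; accept 5 in set

Answer: ACCEPT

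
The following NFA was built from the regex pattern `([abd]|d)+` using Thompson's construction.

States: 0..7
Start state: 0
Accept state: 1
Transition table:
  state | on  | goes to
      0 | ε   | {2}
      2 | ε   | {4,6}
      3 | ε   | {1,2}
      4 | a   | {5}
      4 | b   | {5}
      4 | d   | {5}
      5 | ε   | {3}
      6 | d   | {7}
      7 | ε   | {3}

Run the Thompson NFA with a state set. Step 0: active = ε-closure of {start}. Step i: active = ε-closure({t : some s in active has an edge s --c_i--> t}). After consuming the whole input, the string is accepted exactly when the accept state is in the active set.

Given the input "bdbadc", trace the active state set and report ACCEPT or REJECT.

start: ε-closure({0}) = {0,2,4,6}
'b' @ 1: {1,2,3,4,5,6}  ✓accept
'd' @ 2: {1,2,3,4,5,6,7}  ✓accept
'b' @ 3: {1,2,3,4,5,6}  ✓accept
'a' @ 4: {1,2,3,4,5,6}  ✓accept
'd' @ 5: {1,2,3,4,5,6,7}  ✓accept
'c' @ 6: {}  — no active states
end set {} — state 1 not in

Answer: REJECT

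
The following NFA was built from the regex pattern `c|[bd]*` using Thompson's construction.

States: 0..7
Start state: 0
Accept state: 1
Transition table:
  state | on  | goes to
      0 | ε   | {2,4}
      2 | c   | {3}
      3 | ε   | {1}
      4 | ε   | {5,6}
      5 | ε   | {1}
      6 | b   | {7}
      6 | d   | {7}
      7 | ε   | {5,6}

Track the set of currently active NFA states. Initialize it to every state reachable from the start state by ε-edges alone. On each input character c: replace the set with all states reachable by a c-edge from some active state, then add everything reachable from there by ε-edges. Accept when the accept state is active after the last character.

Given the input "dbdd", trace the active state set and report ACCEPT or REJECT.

start: ε-closure({0}) = {0,1,2,4,5,6}
'd' @ 1: {1,5,6,7}  (accept∈set)
'b' @ 2: {1,5,6,7}  (accept∈set)
'd' @ 3: {1,5,6,7}  (accept∈set)
'd' @ 4: {1,5,6,7}  (accept∈set)
final: {1,5,6,7}; accept 1 in set

Answer: ACCEPT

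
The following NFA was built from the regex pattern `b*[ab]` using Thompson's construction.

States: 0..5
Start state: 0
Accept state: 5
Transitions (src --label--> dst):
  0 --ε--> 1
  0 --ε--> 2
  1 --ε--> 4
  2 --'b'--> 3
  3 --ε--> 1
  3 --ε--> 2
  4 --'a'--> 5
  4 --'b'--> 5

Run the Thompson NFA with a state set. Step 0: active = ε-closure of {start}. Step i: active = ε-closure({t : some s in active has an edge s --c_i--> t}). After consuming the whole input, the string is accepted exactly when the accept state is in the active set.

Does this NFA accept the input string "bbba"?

Answer: ACCEPT

Trace:
S₀ = ε-closure({0}) = {0,1,2,4}
'b' @ 1: {1,2,3,4,5}  [accepting]
'b' @ 2: {1,2,3,4,5}  [accepting]
'b' @ 3: {1,2,3,4,5}  [accepting]
'a' @ 4: {5}  [accepting]
final: {5}; accept 5 in set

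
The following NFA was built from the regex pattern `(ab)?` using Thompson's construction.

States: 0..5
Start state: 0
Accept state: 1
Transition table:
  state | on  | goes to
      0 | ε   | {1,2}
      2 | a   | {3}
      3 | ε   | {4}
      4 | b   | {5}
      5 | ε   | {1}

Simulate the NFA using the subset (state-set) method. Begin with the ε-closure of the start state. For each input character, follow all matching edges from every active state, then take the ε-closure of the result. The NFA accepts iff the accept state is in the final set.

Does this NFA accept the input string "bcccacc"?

Answer: REJECT

Steps:
start: ε-closure({0}) = {0,1,2}
'b' @ 1: {}  — no active states
rest 'cccacc' ignored (set empty)
after full input: {}  (accept=1 not in)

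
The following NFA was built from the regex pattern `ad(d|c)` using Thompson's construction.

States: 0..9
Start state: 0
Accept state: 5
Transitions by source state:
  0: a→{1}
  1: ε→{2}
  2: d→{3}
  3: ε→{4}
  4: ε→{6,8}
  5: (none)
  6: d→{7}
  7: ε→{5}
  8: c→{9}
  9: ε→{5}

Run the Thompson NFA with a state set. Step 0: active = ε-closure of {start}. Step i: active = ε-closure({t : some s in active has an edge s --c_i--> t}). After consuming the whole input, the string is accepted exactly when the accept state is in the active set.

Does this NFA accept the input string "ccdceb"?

Answer: REJECT

Derivation:
start: ε-closure({0}) = {0}
'c' @ 1: {}  — dead — no transitions
rest 'cdceb' ignored (set empty)
final: {}; accept 5 not in set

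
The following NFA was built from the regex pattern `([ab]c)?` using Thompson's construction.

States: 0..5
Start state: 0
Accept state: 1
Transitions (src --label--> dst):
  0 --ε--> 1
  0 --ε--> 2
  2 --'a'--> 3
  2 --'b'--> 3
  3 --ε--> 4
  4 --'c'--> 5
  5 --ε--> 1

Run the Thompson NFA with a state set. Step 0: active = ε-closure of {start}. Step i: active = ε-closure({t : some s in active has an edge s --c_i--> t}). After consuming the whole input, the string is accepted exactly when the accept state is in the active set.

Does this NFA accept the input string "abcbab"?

start: ε-closure({0}) = {0,1,2}
'a' @ 1: {3,4}
'b' @ 2: {}  — dead — no transitions
rest 'cbab' ignored (set empty)
final: {}; accept 1 not in set

Answer: REJECT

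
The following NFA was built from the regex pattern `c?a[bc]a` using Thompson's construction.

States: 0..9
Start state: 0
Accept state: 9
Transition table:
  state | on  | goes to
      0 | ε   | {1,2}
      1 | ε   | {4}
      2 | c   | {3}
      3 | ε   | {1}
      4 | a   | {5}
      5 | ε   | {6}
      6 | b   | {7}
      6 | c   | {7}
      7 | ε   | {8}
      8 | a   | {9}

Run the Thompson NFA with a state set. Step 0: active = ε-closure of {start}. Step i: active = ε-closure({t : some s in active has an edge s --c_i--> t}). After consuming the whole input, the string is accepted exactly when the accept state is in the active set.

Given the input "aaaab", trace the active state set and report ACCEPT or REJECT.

start: ε-closure({0}) = {0,1,2,4}
'a' @ 1: {5,6}
'a' @ 2: {}  — state set empty
rest 'aab' ignored (set empty)
end set {} — state 9 not in

Answer: REJECT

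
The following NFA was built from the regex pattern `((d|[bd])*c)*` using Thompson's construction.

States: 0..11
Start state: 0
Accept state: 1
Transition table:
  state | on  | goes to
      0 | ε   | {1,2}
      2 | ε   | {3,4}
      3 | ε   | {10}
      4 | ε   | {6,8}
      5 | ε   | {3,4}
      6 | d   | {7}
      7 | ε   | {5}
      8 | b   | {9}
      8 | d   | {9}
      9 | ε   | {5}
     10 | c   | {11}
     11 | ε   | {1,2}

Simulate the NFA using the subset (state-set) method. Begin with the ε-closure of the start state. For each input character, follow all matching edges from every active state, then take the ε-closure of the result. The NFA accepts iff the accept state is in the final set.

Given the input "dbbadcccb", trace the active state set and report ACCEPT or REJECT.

initial (ε-close {0}): {0,1,2,3,4,6,8,10}
'd' @ 1: {3,4,5,6,7,8,9,10}
'b' @ 2: {3,4,5,6,8,9,10}
'b' @ 3: {3,4,5,6,8,9,10}
'a' @ 4: {}  — dead — no transitions
rest 'dcccb' ignored (set empty)
end set {} — state 1 not in

Answer: REJECT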